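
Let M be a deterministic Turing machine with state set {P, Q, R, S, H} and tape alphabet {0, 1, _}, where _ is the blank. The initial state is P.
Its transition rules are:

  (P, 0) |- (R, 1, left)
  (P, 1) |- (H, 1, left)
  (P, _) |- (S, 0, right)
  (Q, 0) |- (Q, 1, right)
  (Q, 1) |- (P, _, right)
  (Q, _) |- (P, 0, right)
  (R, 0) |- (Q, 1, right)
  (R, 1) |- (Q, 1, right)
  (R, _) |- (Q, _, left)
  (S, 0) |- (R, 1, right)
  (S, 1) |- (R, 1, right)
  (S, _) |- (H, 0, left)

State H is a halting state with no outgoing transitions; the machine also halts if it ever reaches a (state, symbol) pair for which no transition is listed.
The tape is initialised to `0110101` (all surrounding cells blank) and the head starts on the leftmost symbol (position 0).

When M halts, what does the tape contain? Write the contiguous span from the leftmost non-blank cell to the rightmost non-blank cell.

001_0111_00

P | __[0]110101__   read 0 → write 1, move left, go to R
R | _[_]1110101__   read _ → write _, move left, go to Q
Q | [_]_1110101__   read _ → write 0, move right, go to P
P | 0[_]1110101__   read _ → write 0, move right, go to S
S | 00[1]110101__   read 1 → write 1, move right, go to R
R | 001[1]10101__   read 1 → write 1, move right, go to Q
Q | 0011[1]0101__   read 1 → write _, move right, go to P
P | 0011_[0]101__   read 0 → write 1, move left, go to R
R | 0011[_]1101__   read _ → write _, move left, go to Q
Q | 001[1]_1101__   read 1 → write _, move right, go to P
P | 001_[_]1101__   read _ → write 0, move right, go to S
S | 001_0[1]101__   read 1 → write 1, move right, go to R
R | 001_01[1]01__   read 1 → write 1, move right, go to Q
Q | 001_011[0]1__   read 0 → write 1, move right, go to Q
Q | 001_0111[1]__   read 1 → write _, move right, go to P
P | 001_0111_[_]_   read _ → write 0, move right, go to S
S | 001_0111_0[_]   read _ → write 0, move left, go to H
H | 001_0111_[0]0
The non-blank tape span at halt is 001_0111_00.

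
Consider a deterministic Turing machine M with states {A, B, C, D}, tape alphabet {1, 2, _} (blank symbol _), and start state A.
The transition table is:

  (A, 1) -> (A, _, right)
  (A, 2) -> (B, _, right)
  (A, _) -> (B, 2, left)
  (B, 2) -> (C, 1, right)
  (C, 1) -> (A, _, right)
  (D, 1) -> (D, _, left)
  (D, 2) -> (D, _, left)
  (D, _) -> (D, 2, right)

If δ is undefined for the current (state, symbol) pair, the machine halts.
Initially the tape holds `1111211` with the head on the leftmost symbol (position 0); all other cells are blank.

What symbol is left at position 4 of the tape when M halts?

_

A | [1]111211   read 1 → write _, move right, go to A
A | _[1]11211   read 1 → write _, move right, go to A
A | __[1]1211   read 1 → write _, move right, go to A
A | ___[1]211   read 1 → write _, move right, go to A
A | ____[2]11   read 2 → write _, move right, go to B
B | _____[1]1
Cell 4 holds _ when M halts.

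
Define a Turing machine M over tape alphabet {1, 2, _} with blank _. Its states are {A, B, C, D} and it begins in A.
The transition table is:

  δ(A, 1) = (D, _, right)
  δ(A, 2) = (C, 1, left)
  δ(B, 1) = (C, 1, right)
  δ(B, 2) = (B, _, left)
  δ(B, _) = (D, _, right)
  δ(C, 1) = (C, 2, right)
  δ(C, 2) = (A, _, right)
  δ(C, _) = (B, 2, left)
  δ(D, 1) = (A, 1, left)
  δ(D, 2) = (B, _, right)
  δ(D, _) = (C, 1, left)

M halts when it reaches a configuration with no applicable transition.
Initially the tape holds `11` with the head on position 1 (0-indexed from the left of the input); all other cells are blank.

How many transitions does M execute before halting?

14

A | 1[1]____   read 1 → write _, move right, go to D
D | 1_[_]___   read _ → write 1, move left, go to C
C | 1[_]1___   read _ → write 2, move left, go to B
B | [1]21___   read 1 → write 1, move right, go to C
C | 1[2]1___   read 2 → write _, move right, go to A
A | 1_[1]___   read 1 → write _, move right, go to D
D | 1__[_]__   read _ → write 1, move left, go to C
C | 1_[_]1__   read _ → write 2, move left, go to B
B | 1[_]21__   read _ → write _, move right, go to D
D | 1_[2]1__   read 2 → write _, move right, go to B
B | 1__[1]__   read 1 → write 1, move right, go to C
C | 1__1[_]_   read _ → write 2, move left, go to B
B | 1__[1]2_   read 1 → write 1, move right, go to C
C | 1__1[2]_   read 2 → write _, move right, go to A
A | 1__1_[_]
M halts after 14 transitions.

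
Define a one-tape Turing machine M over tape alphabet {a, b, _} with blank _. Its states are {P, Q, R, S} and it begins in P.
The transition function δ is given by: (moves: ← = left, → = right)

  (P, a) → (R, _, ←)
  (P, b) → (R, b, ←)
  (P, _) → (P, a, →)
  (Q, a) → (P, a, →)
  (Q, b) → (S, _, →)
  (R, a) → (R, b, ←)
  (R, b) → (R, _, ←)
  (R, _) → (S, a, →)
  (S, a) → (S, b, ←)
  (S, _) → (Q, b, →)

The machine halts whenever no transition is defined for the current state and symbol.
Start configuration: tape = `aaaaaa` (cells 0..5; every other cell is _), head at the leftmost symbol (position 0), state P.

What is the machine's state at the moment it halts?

S

state=P head=0 tape=__[a]aaaaa   (P,a)→(R,_,←)
state=R head=-1 tape=_[_]_aaaaa   (R,_)→(S,a,→)
state=S head=0 tape=_a[_]aaaaa   (S,_)→(Q,b,→)
state=Q head=1 tape=_ab[a]aaaa   (Q,a)→(P,a,→)
state=P head=2 tape=_aba[a]aaa   (P,a)→(R,_,←)
state=R head=1 tape=_ab[a]_aaa   (R,a)→(R,b,←)
state=R head=0 tape=_a[b]b_aaa   (R,b)→(R,_,←)
state=R head=-1 tape=_[a]_b_aaa   (R,a)→(R,b,←)
state=R head=-2 tape=[_]b_b_aaa   (R,_)→(S,a,→)
state=S head=-1 tape=a[b]_b_aaa
No transition is defined for (S, b); M halts in state S.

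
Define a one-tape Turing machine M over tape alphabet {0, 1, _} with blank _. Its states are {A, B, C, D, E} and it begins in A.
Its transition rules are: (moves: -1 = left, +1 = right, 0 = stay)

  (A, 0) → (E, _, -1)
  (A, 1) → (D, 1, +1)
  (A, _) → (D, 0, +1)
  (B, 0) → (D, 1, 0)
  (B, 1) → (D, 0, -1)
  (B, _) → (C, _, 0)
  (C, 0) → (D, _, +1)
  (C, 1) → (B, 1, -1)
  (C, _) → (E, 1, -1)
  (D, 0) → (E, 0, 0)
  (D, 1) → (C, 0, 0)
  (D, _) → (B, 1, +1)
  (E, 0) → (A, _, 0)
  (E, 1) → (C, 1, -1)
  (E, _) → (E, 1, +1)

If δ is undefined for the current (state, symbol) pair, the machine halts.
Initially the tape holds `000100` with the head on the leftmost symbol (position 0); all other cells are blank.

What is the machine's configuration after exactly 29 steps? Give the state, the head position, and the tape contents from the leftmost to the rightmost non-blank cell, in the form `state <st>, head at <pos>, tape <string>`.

state=A head=0 tape=_[0]00100____   (A,0)→(E,_,-1)
state=E head=-1 tape=[_]_00100____   (E,_)→(E,1,+1)
state=E head=0 tape=1[_]00100____   (E,_)→(E,1,+1)
state=E head=1 tape=11[0]0100____   (E,0)→(A,_,0)
state=A head=1 tape=11[_]0100____   (A,_)→(D,0,+1)
state=D head=2 tape=110[0]100____   (D,0)→(E,0,0)
state=E head=2 tape=110[0]100____   (E,0)→(A,_,0)
state=A head=2 tape=110[_]100____   (A,_)→(D,0,+1)
state=D head=3 tape=1100[1]00____   (D,1)→(C,0,0)
state=C head=3 tape=1100[0]00____   (C,0)→(D,_,+1)
state=D head=4 tape=1100_[0]0____   (D,0)→(E,0,0)
state=E head=4 tape=1100_[0]0____   (E,0)→(A,_,0)
state=A head=4 tape=1100_[_]0____   (A,_)→(D,0,+1)
state=D head=5 tape=1100_0[0]____   (D,0)→(E,0,0)
state=E head=5 tape=1100_0[0]____   (E,0)→(A,_,0)
state=A head=5 tape=1100_0[_]____   (A,_)→(D,0,+1)
state=D head=6 tape=1100_00[_]___   (D,_)→(B,1,+1)
state=B head=7 tape=1100_001[_]__   (B,_)→(C,_,0)
state=C head=7 tape=1100_001[_]__   (C,_)→(E,1,-1)
state=E head=6 tape=1100_00[1]1__   (E,1)→(C,1,-1)
state=C head=5 tape=1100_0[0]11__   (C,0)→(D,_,+1)
state=D head=6 tape=1100_0_[1]1__   (D,1)→(C,0,0)
state=C head=6 tape=1100_0_[0]1__   (C,0)→(D,_,+1)
state=D head=7 tape=1100_0__[1]__   (D,1)→(C,0,0)
state=C head=7 tape=1100_0__[0]__   (C,0)→(D,_,+1)
state=D head=8 tape=1100_0___[_]_   (D,_)→(B,1,+1)
state=B head=9 tape=1100_0___1[_]   (B,_)→(C,_,0)
state=C head=9 tape=1100_0___1[_]   (C,_)→(E,1,-1)
state=E head=8 tape=1100_0___[1]1   (E,1)→(C,1,-1)
state=C head=7 tape=1100_0__[_]11
After 29 steps: state C, head at 7, tape 1100_0___11.

state C, head at 7, tape 1100_0___11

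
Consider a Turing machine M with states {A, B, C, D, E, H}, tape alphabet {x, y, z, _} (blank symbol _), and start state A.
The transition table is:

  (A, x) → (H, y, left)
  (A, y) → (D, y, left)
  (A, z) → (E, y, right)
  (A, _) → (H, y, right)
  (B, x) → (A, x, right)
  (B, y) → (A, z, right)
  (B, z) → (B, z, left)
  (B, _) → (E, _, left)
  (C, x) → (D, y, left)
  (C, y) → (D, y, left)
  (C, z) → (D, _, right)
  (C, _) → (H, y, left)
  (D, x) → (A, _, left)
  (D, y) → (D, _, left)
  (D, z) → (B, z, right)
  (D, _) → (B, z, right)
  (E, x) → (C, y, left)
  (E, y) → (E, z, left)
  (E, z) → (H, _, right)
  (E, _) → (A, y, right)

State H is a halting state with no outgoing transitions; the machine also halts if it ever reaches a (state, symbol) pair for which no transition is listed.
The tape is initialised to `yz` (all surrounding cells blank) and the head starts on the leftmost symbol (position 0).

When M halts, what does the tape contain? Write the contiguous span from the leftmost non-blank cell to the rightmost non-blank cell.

zzyyy

A | _[y]z___   read y → write y, move left, go to D
D | [_]yz___   read _ → write z, move right, go to B
B | z[y]z___   read y → write z, move right, go to A
A | zz[z]___   read z → write y, move right, go to E
E | zzy[_]__   read _ → write y, move right, go to A
A | zzyy[_]_   read _ → write y, move right, go to H
H | zzyyy[_]
The non-blank tape span at halt is zzyyy.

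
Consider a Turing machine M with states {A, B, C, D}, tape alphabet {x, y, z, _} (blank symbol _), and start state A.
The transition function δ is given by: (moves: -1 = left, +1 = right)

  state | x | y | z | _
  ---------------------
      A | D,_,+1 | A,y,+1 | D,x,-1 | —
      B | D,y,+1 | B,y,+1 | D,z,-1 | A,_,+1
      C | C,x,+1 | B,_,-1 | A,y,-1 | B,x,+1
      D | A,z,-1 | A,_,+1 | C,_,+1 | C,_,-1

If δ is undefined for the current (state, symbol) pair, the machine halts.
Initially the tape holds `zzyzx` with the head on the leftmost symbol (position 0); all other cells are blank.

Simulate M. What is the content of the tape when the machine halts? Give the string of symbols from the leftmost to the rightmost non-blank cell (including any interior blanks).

x____zx

A | __[z]zyzx   read z → write x, move -1, go to D
D | _[_]xzyzx   read _ → write _, move -1, go to C
C | [_]_xzyzx   read _ → write x, move +1, go to B
B | x[_]xzyzx   read _ → write _, move +1, go to A
A | x_[x]zyzx   read x → write _, move +1, go to D
D | x__[z]yzx   read z → write _, move +1, go to C
C | x___[y]zx   read y → write _, move -1, go to B
B | x__[_]_zx   read _ → write _, move +1, go to A
A | x___[_]zx
The non-blank tape span at halt is x____zx.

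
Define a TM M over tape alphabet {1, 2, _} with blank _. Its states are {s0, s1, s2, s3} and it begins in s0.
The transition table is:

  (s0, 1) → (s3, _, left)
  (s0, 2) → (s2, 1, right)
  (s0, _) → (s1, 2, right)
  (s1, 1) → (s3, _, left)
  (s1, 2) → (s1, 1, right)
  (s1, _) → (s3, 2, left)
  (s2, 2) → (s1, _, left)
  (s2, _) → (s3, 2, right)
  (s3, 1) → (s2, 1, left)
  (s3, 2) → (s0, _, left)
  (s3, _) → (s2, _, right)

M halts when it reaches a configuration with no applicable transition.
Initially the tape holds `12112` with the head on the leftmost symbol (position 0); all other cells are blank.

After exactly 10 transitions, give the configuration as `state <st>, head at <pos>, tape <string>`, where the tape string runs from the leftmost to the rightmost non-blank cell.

state s2, head at 0, tape 112

s0 | _[1]2112   read 1 → write _, move left, go to s3
s3 | [_]_2112   read _ → write _, move right, go to s2
s2 | _[_]2112   read _ → write 2, move right, go to s3
s3 | _2[2]112   read 2 → write _, move left, go to s0
s0 | _[2]_112   read 2 → write 1, move right, go to s2
s2 | _1[_]112   read _ → write 2, move right, go to s3
s3 | _12[1]12   read 1 → write 1, move left, go to s2
s2 | _1[2]112   read 2 → write _, move left, go to s1
s1 | _[1]_112   read 1 → write _, move left, go to s3
s3 | [_]__112   read _ → write _, move right, go to s2
s2 | _[_]_112
After 10 steps: state s2, head at 0, tape 112.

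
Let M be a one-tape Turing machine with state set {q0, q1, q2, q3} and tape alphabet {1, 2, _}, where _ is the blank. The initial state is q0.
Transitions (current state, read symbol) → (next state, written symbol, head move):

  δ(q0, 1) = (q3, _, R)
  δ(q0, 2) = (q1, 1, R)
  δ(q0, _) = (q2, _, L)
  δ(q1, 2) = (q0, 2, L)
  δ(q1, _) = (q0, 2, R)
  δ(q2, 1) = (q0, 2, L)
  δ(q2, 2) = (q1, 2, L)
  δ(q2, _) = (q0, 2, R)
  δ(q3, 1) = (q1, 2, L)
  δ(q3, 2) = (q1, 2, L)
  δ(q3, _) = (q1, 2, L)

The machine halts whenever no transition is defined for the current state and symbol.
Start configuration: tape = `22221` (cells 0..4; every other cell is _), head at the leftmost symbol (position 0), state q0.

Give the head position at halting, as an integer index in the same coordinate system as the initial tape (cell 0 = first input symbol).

4

q0 | [2]2221   read 2 → write 1, move R, go to q1
q1 | 1[2]221   read 2 → write 2, move L, go to q0
q0 | [1]2221   read 1 → write _, move R, go to q3
q3 | _[2]221   read 2 → write 2, move L, go to q1
q1 | [_]2221   read _ → write 2, move R, go to q0
q0 | 2[2]221   read 2 → write 1, move R, go to q1
q1 | 21[2]21   read 2 → write 2, move L, go to q0
q0 | 2[1]221   read 1 → write _, move R, go to q3
q3 | 2_[2]21   read 2 → write 2, move L, go to q1
q1 | 2[_]221   read _ → write 2, move R, go to q0
q0 | 22[2]21   read 2 → write 1, move R, go to q1
q1 | 221[2]1   read 2 → write 2, move L, go to q0
q0 | 22[1]21   read 1 → write _, move R, go to q3
q3 | 22_[2]1   read 2 → write 2, move L, go to q1
q1 | 22[_]21   read _ → write 2, move R, go to q0
q0 | 222[2]1   read 2 → write 1, move R, go to q1
q1 | 2221[1]
At halt the head is at cell 4.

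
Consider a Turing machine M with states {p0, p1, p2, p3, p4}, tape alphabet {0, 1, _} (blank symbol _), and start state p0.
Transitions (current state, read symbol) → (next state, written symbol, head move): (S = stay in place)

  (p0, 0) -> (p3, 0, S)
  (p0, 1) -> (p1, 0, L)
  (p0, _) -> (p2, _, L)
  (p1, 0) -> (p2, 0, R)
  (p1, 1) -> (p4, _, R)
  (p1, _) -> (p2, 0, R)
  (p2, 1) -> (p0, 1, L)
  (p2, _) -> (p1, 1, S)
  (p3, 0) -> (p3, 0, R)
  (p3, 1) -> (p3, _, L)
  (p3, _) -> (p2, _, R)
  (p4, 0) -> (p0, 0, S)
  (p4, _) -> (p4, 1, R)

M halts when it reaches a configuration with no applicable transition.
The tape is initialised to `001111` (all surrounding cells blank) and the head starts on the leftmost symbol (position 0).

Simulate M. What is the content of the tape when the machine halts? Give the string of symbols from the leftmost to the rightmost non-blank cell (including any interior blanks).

state=p0 head=0 tape=[0]01111   (p0,0)→(p3,0,S)
state=p3 head=0 tape=[0]01111   (p3,0)→(p3,0,R)
state=p3 head=1 tape=0[0]1111   (p3,0)→(p3,0,R)
state=p3 head=2 tape=00[1]111   (p3,1)→(p3,_,L)
state=p3 head=1 tape=0[0]_111   (p3,0)→(p3,0,R)
state=p3 head=2 tape=00[_]111   (p3,_)→(p2,_,R)
state=p2 head=3 tape=00_[1]11   (p2,1)→(p0,1,L)
state=p0 head=2 tape=00[_]111   (p0,_)→(p2,_,L)
state=p2 head=1 tape=0[0]_111
The non-blank tape span at halt is 00_111.

00_111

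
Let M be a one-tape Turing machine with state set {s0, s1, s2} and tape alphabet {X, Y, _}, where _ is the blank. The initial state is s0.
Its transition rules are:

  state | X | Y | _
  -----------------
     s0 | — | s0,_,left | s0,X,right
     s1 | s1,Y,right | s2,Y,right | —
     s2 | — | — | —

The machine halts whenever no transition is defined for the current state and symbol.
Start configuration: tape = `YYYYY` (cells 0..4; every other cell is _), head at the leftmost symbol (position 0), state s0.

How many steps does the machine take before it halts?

4

s0 | _[Y]YYYY   read Y → write _, move left, go to s0
s0 | [_]_YYYY   read _ → write X, move right, go to s0
s0 | X[_]YYYY   read _ → write X, move right, go to s0
s0 | XX[Y]YYY   read Y → write _, move left, go to s0
s0 | X[X]_YYY
M halts after 4 transitions.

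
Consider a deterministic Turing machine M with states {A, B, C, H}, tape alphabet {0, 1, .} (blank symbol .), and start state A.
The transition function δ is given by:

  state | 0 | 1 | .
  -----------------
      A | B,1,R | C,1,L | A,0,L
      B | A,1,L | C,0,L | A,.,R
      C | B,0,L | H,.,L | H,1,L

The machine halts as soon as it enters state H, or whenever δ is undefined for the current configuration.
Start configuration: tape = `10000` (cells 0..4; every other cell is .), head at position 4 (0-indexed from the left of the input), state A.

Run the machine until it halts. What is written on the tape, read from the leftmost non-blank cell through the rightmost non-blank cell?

1.00100

state=A head=4 tape=1000[0]..   (A,0)→(B,1,R)
state=B head=5 tape=10001[.].   (B,.)→(A,.,R)
state=A head=6 tape=10001.[.]   (A,.)→(A,0,L)
state=A head=5 tape=10001[.]0   (A,.)→(A,0,L)
state=A head=4 tape=1000[1]00   (A,1)→(C,1,L)
state=C head=3 tape=100[0]100   (C,0)→(B,0,L)
state=B head=2 tape=10[0]0100   (B,0)→(A,1,L)
state=A head=1 tape=1[0]10100   (A,0)→(B,1,R)
state=B head=2 tape=11[1]0100   (B,1)→(C,0,L)
state=C head=1 tape=1[1]00100   (C,1)→(H,.,L)
state=H head=0 tape=[1].00100
The non-blank tape span at halt is 1.00100.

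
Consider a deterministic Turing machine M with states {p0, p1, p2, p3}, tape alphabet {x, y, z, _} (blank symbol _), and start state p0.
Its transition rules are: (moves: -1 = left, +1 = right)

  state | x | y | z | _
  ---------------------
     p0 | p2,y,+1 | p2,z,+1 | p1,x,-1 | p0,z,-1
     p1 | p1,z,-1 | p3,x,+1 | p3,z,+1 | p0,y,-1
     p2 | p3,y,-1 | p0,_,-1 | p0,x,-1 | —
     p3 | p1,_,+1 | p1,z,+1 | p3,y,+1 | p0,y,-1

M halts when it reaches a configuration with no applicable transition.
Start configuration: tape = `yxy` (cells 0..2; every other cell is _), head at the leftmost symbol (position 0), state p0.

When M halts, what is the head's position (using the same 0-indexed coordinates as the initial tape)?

p0 | [y]xy_   read y → write z, move +1, go to p2
p2 | z[x]y_   read x → write y, move -1, go to p3
p3 | [z]yy_   read z → write y, move +1, go to p3
p3 | y[y]y_   read y → write z, move +1, go to p1
p1 | yz[y]_   read y → write x, move +1, go to p3
p3 | yzx[_]   read _ → write y, move -1, go to p0
p0 | yz[x]y   read x → write y, move +1, go to p2
p2 | yzy[y]   read y → write _, move -1, go to p0
p0 | yz[y]_   read y → write z, move +1, go to p2
p2 | yzz[_]
At halt the head is at cell 3.

3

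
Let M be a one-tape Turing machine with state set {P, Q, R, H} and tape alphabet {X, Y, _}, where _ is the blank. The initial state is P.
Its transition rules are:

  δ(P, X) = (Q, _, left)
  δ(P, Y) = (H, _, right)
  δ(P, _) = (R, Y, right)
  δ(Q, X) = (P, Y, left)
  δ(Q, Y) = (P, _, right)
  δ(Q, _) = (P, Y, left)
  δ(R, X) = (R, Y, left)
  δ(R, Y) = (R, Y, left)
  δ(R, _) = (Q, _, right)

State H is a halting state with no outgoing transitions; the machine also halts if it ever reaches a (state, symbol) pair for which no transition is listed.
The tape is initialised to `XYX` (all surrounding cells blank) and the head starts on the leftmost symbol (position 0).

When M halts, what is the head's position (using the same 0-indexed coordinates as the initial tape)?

P | ___[X]YX   read X → write _, move left, go to Q
Q | __[_]_YX   read _ → write Y, move left, go to P
P | _[_]Y_YX   read _ → write Y, move right, go to R
R | _Y[Y]_YX   read Y → write Y, move left, go to R
R | _[Y]Y_YX   read Y → write Y, move left, go to R
R | [_]YY_YX   read _ → write _, move right, go to Q
Q | _[Y]Y_YX   read Y → write _, move right, go to P
P | __[Y]_YX   read Y → write _, move right, go to H
H | ___[_]YX
At halt the head is at cell 0.

0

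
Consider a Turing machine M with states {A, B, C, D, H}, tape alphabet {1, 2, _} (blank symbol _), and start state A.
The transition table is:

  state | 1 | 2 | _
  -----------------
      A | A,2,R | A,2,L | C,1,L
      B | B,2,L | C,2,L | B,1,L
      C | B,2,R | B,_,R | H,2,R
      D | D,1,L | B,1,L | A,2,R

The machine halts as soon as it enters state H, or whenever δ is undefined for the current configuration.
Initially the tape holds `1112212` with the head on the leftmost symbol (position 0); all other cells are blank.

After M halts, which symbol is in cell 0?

A | __[1]112212   read 1 → write 2, move R, go to A
A | __2[1]12212   read 1 → write 2, move R, go to A
A | __22[1]2212   read 1 → write 2, move R, go to A
A | __222[2]212   read 2 → write 2, move L, go to A
A | __22[2]2212   read 2 → write 2, move L, go to A
A | __2[2]22212   read 2 → write 2, move L, go to A
A | __[2]222212   read 2 → write 2, move L, go to A
A | _[_]2222212   read _ → write 1, move L, go to C
C | [_]12222212   read _ → write 2, move R, go to H
H | 2[1]2222212
Cell 0 holds 2 when M halts.

2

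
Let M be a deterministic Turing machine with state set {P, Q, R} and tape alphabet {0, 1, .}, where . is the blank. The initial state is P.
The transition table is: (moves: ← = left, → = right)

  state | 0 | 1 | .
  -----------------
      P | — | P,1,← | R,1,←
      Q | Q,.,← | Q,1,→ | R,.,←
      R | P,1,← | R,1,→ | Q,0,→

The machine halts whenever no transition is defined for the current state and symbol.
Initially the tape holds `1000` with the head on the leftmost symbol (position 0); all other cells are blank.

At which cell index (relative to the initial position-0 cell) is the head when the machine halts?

state=P head=0 tape=..[1]000   (P,1)→(P,1,←)
state=P head=-1 tape=.[.]1000   (P,.)→(R,1,←)
state=R head=-2 tape=[.]11000   (R,.)→(Q,0,→)
state=Q head=-1 tape=0[1]1000   (Q,1)→(Q,1,→)
state=Q head=0 tape=01[1]000   (Q,1)→(Q,1,→)
state=Q head=1 tape=011[0]00   (Q,0)→(Q,.,←)
state=Q head=0 tape=01[1].00   (Q,1)→(Q,1,→)
state=Q head=1 tape=011[.]00   (Q,.)→(R,.,←)
state=R head=0 tape=01[1].00   (R,1)→(R,1,→)
state=R head=1 tape=011[.]00   (R,.)→(Q,0,→)
state=Q head=2 tape=0110[0]0   (Q,0)→(Q,.,←)
state=Q head=1 tape=011[0].0   (Q,0)→(Q,.,←)
state=Q head=0 tape=01[1]..0   (Q,1)→(Q,1,→)
state=Q head=1 tape=011[.].0   (Q,.)→(R,.,←)
state=R head=0 tape=01[1]..0   (R,1)→(R,1,→)
state=R head=1 tape=011[.].0   (R,.)→(Q,0,→)
state=Q head=2 tape=0110[.]0   (Q,.)→(R,.,←)
state=R head=1 tape=011[0].0   (R,0)→(P,1,←)
state=P head=0 tape=01[1]1.0   (P,1)→(P,1,←)
state=P head=-1 tape=0[1]11.0   (P,1)→(P,1,←)
state=P head=-2 tape=[0]111.0
At halt the head is at cell -2.

-2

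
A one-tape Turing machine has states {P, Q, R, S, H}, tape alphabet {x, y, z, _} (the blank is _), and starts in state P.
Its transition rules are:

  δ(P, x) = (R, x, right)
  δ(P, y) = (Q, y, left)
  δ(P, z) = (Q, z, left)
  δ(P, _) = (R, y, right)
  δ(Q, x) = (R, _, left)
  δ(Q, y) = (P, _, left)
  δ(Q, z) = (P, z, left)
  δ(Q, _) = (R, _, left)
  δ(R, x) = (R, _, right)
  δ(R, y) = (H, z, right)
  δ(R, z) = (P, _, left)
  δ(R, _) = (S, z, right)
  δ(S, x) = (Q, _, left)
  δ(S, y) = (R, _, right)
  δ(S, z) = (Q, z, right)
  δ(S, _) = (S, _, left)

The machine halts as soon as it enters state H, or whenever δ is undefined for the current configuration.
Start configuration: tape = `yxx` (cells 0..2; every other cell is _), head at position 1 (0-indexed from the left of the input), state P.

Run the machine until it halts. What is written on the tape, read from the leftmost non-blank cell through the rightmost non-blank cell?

z_y

P | y[x]x__   read x → write x, move right, go to R
R | yx[x]__   read x → write _, move right, go to R
R | yx_[_]_   read _ → write z, move right, go to S
S | yx_z[_]   read _ → write _, move left, go to S
S | yx_[z]_   read z → write z, move right, go to Q
Q | yx_z[_]   read _ → write _, move left, go to R
R | yx_[z]_   read z → write _, move left, go to P
P | yx[_]__   read _ → write y, move right, go to R
R | yxy[_]_   read _ → write z, move right, go to S
S | yxyz[_]   read _ → write _, move left, go to S
S | yxy[z]_   read z → write z, move right, go to Q
Q | yxyz[_]   read _ → write _, move left, go to R
R | yxy[z]_   read z → write _, move left, go to P
P | yx[y]__   read y → write y, move left, go to Q
Q | y[x]y__   read x → write _, move left, go to R
R | [y]_y__   read y → write z, move right, go to H
H | z[_]y__
The non-blank tape span at halt is z_y.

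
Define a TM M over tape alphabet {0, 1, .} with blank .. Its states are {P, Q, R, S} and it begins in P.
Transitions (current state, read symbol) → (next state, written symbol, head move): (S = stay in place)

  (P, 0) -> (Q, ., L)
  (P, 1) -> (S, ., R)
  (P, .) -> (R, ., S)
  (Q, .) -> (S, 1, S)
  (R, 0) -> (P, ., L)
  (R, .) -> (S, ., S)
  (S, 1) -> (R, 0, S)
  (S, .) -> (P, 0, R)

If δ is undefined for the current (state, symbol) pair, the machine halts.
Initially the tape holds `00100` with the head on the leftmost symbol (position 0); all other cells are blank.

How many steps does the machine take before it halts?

14

state=P head=0 tape=..[0]0100   (P,0)→(Q,.,L)
state=Q head=-1 tape=.[.].0100   (Q,.)→(S,1,S)
state=S head=-1 tape=.[1].0100   (S,1)→(R,0,S)
state=R head=-1 tape=.[0].0100   (R,0)→(P,.,L)
state=P head=-2 tape=[.]..0100   (P,.)→(R,.,S)
state=R head=-2 tape=[.]..0100   (R,.)→(S,.,S)
state=S head=-2 tape=[.]..0100   (S,.)→(P,0,R)
state=P head=-1 tape=0[.].0100   (P,.)→(R,.,S)
state=R head=-1 tape=0[.].0100   (R,.)→(S,.,S)
state=S head=-1 tape=0[.].0100   (S,.)→(P,0,R)
state=P head=0 tape=00[.]0100   (P,.)→(R,.,S)
state=R head=0 tape=00[.]0100   (R,.)→(S,.,S)
state=S head=0 tape=00[.]0100   (S,.)→(P,0,R)
state=P head=1 tape=000[0]100   (P,0)→(Q,.,L)
state=Q head=0 tape=00[0].100
M halts after 14 transitions.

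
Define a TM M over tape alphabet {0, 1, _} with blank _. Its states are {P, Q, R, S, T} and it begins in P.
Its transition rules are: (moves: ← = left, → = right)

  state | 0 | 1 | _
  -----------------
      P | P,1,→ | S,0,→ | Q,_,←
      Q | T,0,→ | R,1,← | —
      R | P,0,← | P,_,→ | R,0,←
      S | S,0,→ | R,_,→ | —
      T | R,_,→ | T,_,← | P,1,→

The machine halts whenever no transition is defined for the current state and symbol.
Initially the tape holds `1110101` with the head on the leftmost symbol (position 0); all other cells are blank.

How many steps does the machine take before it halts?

P | [1]110101__   read 1 → write 0, move →, go to S
S | 0[1]10101__   read 1 → write _, move →, go to R
R | 0_[1]0101__   read 1 → write _, move →, go to P
P | 0__[0]101__   read 0 → write 1, move →, go to P
P | 0__1[1]01__   read 1 → write 0, move →, go to S
S | 0__10[0]1__   read 0 → write 0, move →, go to S
S | 0__100[1]__   read 1 → write _, move →, go to R
R | 0__100_[_]_   read _ → write 0, move ←, go to R
R | 0__100[_]0_   read _ → write 0, move ←, go to R
R | 0__10[0]00_   read 0 → write 0, move ←, go to P
P | 0__1[0]000_   read 0 → write 1, move →, go to P
P | 0__11[0]00_   read 0 → write 1, move →, go to P
P | 0__111[0]0_   read 0 → write 1, move →, go to P
P | 0__1111[0]_   read 0 → write 1, move →, go to P
P | 0__11111[_]   read _ → write _, move ←, go to Q
Q | 0__1111[1]_   read 1 → write 1, move ←, go to R
R | 0__111[1]1_   read 1 → write _, move →, go to P
P | 0__111_[1]_   read 1 → write 0, move →, go to S
S | 0__111_0[_]
M halts after 18 transitions.

18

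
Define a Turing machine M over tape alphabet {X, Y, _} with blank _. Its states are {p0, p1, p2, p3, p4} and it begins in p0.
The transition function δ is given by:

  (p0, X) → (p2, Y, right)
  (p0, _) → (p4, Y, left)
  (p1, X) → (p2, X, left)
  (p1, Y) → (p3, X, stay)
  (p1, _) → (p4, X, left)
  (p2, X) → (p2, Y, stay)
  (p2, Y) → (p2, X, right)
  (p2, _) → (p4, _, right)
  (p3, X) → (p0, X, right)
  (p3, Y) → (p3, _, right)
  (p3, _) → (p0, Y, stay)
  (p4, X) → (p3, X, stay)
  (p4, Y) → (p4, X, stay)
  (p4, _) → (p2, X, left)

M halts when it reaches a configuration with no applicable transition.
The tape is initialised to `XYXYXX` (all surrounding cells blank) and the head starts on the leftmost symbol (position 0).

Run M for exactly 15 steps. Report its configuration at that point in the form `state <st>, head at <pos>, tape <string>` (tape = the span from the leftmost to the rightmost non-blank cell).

state=p0 head=0 tape=[X]YXYXX___   (p0,X)→(p2,Y,right)
state=p2 head=1 tape=Y[Y]XYXX___   (p2,Y)→(p2,X,right)
state=p2 head=2 tape=YX[X]YXX___   (p2,X)→(p2,Y,stay)
state=p2 head=2 tape=YX[Y]YXX___   (p2,Y)→(p2,X,right)
state=p2 head=3 tape=YXX[Y]XX___   (p2,Y)→(p2,X,right)
state=p2 head=4 tape=YXXX[X]X___   (p2,X)→(p2,Y,stay)
state=p2 head=4 tape=YXXX[Y]X___   (p2,Y)→(p2,X,right)
state=p2 head=5 tape=YXXXX[X]___   (p2,X)→(p2,Y,stay)
state=p2 head=5 tape=YXXXX[Y]___   (p2,Y)→(p2,X,right)
state=p2 head=6 tape=YXXXXX[_]__   (p2,_)→(p4,_,right)
state=p4 head=7 tape=YXXXXX_[_]_   (p4,_)→(p2,X,left)
state=p2 head=6 tape=YXXXXX[_]X_   (p2,_)→(p4,_,right)
state=p4 head=7 tape=YXXXXX_[X]_   (p4,X)→(p3,X,stay)
state=p3 head=7 tape=YXXXXX_[X]_   (p3,X)→(p0,X,right)
state=p0 head=8 tape=YXXXXX_X[_]   (p0,_)→(p4,Y,left)
state=p4 head=7 tape=YXXXXX_[X]Y
After 15 steps: state p4, head at 7, tape YXXXXX_XY.

state p4, head at 7, tape YXXXXX_XY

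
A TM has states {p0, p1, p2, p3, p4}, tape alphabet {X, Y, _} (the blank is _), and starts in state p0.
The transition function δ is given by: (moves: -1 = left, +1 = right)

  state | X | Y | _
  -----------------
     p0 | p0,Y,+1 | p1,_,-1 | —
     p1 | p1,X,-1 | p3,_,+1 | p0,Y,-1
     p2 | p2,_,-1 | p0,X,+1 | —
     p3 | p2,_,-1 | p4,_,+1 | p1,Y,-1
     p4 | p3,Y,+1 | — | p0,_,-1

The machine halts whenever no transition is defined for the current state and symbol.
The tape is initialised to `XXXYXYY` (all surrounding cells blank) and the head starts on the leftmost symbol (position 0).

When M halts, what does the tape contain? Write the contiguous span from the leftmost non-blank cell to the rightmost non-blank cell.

YYYYXYY

p0 | _[X]XXYXYY   read X → write Y, move +1, go to p0
p0 | _Y[X]XYXYY   read X → write Y, move +1, go to p0
p0 | _YY[X]YXYY   read X → write Y, move +1, go to p0
p0 | _YYY[Y]XYY   read Y → write _, move -1, go to p1
p1 | _YY[Y]_XYY   read Y → write _, move +1, go to p3
p3 | _YY_[_]XYY   read _ → write Y, move -1, go to p1
p1 | _YY[_]YXYY   read _ → write Y, move -1, go to p0
p0 | _Y[Y]YYXYY   read Y → write _, move -1, go to p1
p1 | _[Y]_YYXYY   read Y → write _, move +1, go to p3
p3 | __[_]YYXYY   read _ → write Y, move -1, go to p1
p1 | _[_]YYYXYY   read _ → write Y, move -1, go to p0
p0 | [_]YYYYXYY
The non-blank tape span at halt is YYYYXYY.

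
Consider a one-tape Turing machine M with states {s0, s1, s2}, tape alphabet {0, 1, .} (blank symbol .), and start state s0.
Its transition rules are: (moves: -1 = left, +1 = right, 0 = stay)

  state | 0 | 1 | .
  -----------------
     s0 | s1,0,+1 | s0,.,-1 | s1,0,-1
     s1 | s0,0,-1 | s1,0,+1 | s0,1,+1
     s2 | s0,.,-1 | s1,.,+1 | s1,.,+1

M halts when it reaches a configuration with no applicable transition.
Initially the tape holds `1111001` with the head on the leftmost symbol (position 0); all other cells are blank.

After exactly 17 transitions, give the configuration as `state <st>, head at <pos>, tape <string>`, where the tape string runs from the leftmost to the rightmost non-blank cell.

state s1, head at 1, tape 100011001

state=s0 head=0 tape=..[1]111001   (s0,1)→(s0,.,-1)
state=s0 head=-1 tape=.[.].111001   (s0,.)→(s1,0,-1)
state=s1 head=-2 tape=[.]0.111001   (s1,.)→(s0,1,+1)
state=s0 head=-1 tape=1[0].111001   (s0,0)→(s1,0,+1)
state=s1 head=0 tape=10[.]111001   (s1,.)→(s0,1,+1)
state=s0 head=1 tape=101[1]11001   (s0,1)→(s0,.,-1)
state=s0 head=0 tape=10[1].11001   (s0,1)→(s0,.,-1)
state=s0 head=-1 tape=1[0]..11001   (s0,0)→(s1,0,+1)
state=s1 head=0 tape=10[.].11001   (s1,.)→(s0,1,+1)
state=s0 head=1 tape=101[.]11001   (s0,.)→(s1,0,-1)
state=s1 head=0 tape=10[1]011001   (s1,1)→(s1,0,+1)
state=s1 head=1 tape=100[0]11001   (s1,0)→(s0,0,-1)
state=s0 head=0 tape=10[0]011001   (s0,0)→(s1,0,+1)
state=s1 head=1 tape=100[0]11001   (s1,0)→(s0,0,-1)
state=s0 head=0 tape=10[0]011001   (s0,0)→(s1,0,+1)
state=s1 head=1 tape=100[0]11001   (s1,0)→(s0,0,-1)
state=s0 head=0 tape=10[0]011001   (s0,0)→(s1,0,+1)
state=s1 head=1 tape=100[0]11001
After 17 steps: state s1, head at 1, tape 100011001.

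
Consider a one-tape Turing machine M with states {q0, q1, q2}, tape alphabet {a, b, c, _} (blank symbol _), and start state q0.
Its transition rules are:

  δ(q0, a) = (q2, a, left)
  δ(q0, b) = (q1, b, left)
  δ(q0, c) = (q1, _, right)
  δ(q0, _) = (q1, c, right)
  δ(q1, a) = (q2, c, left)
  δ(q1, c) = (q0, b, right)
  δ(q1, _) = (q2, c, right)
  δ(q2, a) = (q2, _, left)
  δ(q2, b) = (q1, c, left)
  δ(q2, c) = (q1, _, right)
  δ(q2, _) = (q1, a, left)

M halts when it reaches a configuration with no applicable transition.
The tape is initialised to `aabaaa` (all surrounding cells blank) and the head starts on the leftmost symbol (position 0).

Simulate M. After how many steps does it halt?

q0 | __[a]abaaa   read a → write a, move left, go to q2
q2 | _[_]aabaaa   read _ → write a, move left, go to q1
q1 | [_]aaabaaa   read _ → write c, move right, go to q2
q2 | c[a]aabaaa   read a → write _, move left, go to q2
q2 | [c]_aabaaa   read c → write _, move right, go to q1
q1 | _[_]aabaaa   read _ → write c, move right, go to q2
q2 | _c[a]abaaa   read a → write _, move left, go to q2
q2 | _[c]_abaaa   read c → write _, move right, go to q1
q1 | __[_]abaaa   read _ → write c, move right, go to q2
q2 | __c[a]baaa   read a → write _, move left, go to q2
q2 | __[c]_baaa   read c → write _, move right, go to q1
q1 | ___[_]baaa   read _ → write c, move right, go to q2
q2 | ___c[b]aaa   read b → write c, move left, go to q1
q1 | ___[c]caaa   read c → write b, move right, go to q0
q0 | ___b[c]aaa   read c → write _, move right, go to q1
q1 | ___b_[a]aa   read a → write c, move left, go to q2
q2 | ___b[_]caa   read _ → write a, move left, go to q1
q1 | ___[b]acaa
M halts after 17 transitions.

17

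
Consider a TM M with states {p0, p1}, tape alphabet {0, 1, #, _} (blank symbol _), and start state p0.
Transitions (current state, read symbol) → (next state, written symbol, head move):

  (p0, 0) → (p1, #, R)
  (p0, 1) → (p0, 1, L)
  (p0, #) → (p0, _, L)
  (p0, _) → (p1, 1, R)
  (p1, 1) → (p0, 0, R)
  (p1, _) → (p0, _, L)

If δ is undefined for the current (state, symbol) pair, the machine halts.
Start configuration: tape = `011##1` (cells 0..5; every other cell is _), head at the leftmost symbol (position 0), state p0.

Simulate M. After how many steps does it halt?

state=p0 head=0 tape=__[0]11##1   (p0,0)→(p1,#,R)
state=p1 head=1 tape=__#[1]1##1   (p1,1)→(p0,0,R)
state=p0 head=2 tape=__#0[1]##1   (p0,1)→(p0,1,L)
state=p0 head=1 tape=__#[0]1##1   (p0,0)→(p1,#,R)
state=p1 head=2 tape=__##[1]##1   (p1,1)→(p0,0,R)
state=p0 head=3 tape=__##0[#]#1   (p0,#)→(p0,_,L)
state=p0 head=2 tape=__##[0]_#1   (p0,0)→(p1,#,R)
state=p1 head=3 tape=__###[_]#1   (p1,_)→(p0,_,L)
state=p0 head=2 tape=__##[#]_#1   (p0,#)→(p0,_,L)
state=p0 head=1 tape=__#[#]__#1   (p0,#)→(p0,_,L)
state=p0 head=0 tape=__[#]___#1   (p0,#)→(p0,_,L)
state=p0 head=-1 tape=_[_]____#1   (p0,_)→(p1,1,R)
state=p1 head=0 tape=_1[_]___#1   (p1,_)→(p0,_,L)
state=p0 head=-1 tape=_[1]____#1   (p0,1)→(p0,1,L)
state=p0 head=-2 tape=[_]1____#1   (p0,_)→(p1,1,R)
state=p1 head=-1 tape=1[1]____#1   (p1,1)→(p0,0,R)
state=p0 head=0 tape=10[_]___#1   (p0,_)→(p1,1,R)
state=p1 head=1 tape=101[_]__#1   (p1,_)→(p0,_,L)
state=p0 head=0 tape=10[1]___#1   (p0,1)→(p0,1,L)
state=p0 head=-1 tape=1[0]1___#1   (p0,0)→(p1,#,R)
state=p1 head=0 tape=1#[1]___#1   (p1,1)→(p0,0,R)
state=p0 head=1 tape=1#0[_]__#1   (p0,_)→(p1,1,R)
state=p1 head=2 tape=1#01[_]_#1   (p1,_)→(p0,_,L)
state=p0 head=1 tape=1#0[1]__#1   (p0,1)→(p0,1,L)
state=p0 head=0 tape=1#[0]1__#1   (p0,0)→(p1,#,R)
state=p1 head=1 tape=1##[1]__#1   (p1,1)→(p0,0,R)
state=p0 head=2 tape=1##0[_]_#1   (p0,_)→(p1,1,R)
state=p1 head=3 tape=1##01[_]#1   (p1,_)→(p0,_,L)
state=p0 head=2 tape=1##0[1]_#1   (p0,1)→(p0,1,L)
state=p0 head=1 tape=1##[0]1_#1   (p0,0)→(p1,#,R)
state=p1 head=2 tape=1###[1]_#1   (p1,1)→(p0,0,R)
state=p0 head=3 tape=1###0[_]#1   (p0,_)→(p1,1,R)
state=p1 head=4 tape=1###01[#]1
M halts after 32 transitions.

32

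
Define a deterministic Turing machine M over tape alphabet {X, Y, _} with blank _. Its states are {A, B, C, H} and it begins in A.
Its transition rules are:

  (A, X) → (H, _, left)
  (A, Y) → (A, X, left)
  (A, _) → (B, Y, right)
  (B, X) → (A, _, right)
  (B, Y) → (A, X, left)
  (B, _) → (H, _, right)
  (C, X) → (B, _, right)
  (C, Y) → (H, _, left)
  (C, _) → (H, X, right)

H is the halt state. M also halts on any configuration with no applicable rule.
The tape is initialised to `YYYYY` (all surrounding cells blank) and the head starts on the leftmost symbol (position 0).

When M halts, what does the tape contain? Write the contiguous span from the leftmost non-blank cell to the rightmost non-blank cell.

YYYYY_Y

state=A head=0 tape=_[Y]YYYY___   (A,Y)→(A,X,left)
state=A head=-1 tape=[_]XYYYY___   (A,_)→(B,Y,right)
state=B head=0 tape=Y[X]YYYY___   (B,X)→(A,_,right)
state=A head=1 tape=Y_[Y]YYY___   (A,Y)→(A,X,left)
state=A head=0 tape=Y[_]XYYY___   (A,_)→(B,Y,right)
state=B head=1 tape=YY[X]YYY___   (B,X)→(A,_,right)
state=A head=2 tape=YY_[Y]YY___   (A,Y)→(A,X,left)
state=A head=1 tape=YY[_]XYY___   (A,_)→(B,Y,right)
state=B head=2 tape=YYY[X]YY___   (B,X)→(A,_,right)
state=A head=3 tape=YYY_[Y]Y___   (A,Y)→(A,X,left)
state=A head=2 tape=YYY[_]XY___   (A,_)→(B,Y,right)
state=B head=3 tape=YYYY[X]Y___   (B,X)→(A,_,right)
state=A head=4 tape=YYYY_[Y]___   (A,Y)→(A,X,left)
state=A head=3 tape=YYYY[_]X___   (A,_)→(B,Y,right)
state=B head=4 tape=YYYYY[X]___   (B,X)→(A,_,right)
state=A head=5 tape=YYYYY_[_]__   (A,_)→(B,Y,right)
state=B head=6 tape=YYYYY_Y[_]_   (B,_)→(H,_,right)
state=H head=7 tape=YYYYY_Y_[_]
The non-blank tape span at halt is YYYYY_Y.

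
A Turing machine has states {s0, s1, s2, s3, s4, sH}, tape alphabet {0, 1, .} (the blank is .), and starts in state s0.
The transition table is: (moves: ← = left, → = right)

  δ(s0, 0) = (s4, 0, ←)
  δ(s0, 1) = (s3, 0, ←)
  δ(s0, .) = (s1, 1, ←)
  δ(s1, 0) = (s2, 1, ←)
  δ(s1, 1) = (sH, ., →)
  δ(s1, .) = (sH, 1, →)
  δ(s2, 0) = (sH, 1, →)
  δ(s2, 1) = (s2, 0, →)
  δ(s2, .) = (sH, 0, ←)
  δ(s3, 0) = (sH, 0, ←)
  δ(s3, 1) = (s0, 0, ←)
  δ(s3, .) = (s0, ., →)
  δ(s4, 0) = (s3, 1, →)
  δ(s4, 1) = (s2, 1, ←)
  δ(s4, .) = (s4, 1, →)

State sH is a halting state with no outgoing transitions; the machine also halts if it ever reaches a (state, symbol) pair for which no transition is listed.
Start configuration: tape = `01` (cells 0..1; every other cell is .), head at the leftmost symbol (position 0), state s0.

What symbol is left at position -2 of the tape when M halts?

1

s0 | ...[0]1   read 0 → write 0, move ←, go to s4
s4 | ..[.]01   read . → write 1, move →, go to s4
s4 | ..1[0]1   read 0 → write 1, move →, go to s3
s3 | ..11[1]   read 1 → write 0, move ←, go to s0
s0 | ..1[1]0   read 1 → write 0, move ←, go to s3
s3 | ..[1]00   read 1 → write 0, move ←, go to s0
s0 | .[.]000   read . → write 1, move ←, go to s1
s1 | [.]1000   read . → write 1, move →, go to sH
sH | 1[1]000
Cell -2 holds 1 when M halts.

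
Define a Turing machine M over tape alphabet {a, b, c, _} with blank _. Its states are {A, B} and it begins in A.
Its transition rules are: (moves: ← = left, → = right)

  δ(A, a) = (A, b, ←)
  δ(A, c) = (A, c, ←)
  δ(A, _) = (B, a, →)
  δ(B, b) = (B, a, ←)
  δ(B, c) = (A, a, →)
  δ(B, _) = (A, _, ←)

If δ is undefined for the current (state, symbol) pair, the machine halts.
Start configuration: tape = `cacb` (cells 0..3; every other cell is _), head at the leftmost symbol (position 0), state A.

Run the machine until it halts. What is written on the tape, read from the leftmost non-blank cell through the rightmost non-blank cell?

state=A head=0 tape=__[c]acb   (A,c)→(A,c,←)
state=A head=-1 tape=_[_]cacb   (A,_)→(B,a,→)
state=B head=0 tape=_a[c]acb   (B,c)→(A,a,→)
state=A head=1 tape=_aa[a]cb   (A,a)→(A,b,←)
state=A head=0 tape=_a[a]bcb   (A,a)→(A,b,←)
state=A head=-1 tape=_[a]bbcb   (A,a)→(A,b,←)
state=A head=-2 tape=[_]bbbcb   (A,_)→(B,a,→)
state=B head=-1 tape=a[b]bbcb   (B,b)→(B,a,←)
state=B head=-2 tape=[a]abbcb
The non-blank tape span at halt is aabbcb.

aabbcb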